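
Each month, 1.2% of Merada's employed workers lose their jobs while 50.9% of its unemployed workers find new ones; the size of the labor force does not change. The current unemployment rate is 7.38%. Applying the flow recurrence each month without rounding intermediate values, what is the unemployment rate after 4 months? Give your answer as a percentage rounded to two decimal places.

Unemployment rate after four months ≈ 2.57%.

With a fixed labor force, u_{t+1} = u_t + s·(1−u_t) − f·u_t = u_t·(1−s−f) + s.
Here 1−s−f = 0.479 and s = 0.012.
u_1 = 0.073800 × 0.479 + 0.012 = 0.047350.
u_2 = 0.047350 × 0.479 + 0.012 = 0.034681.
u_3 = 0.034681 × 0.479 + 0.012 = 0.028612.
u_4 = 0.028612 × 0.479 + 0.012 = 0.025705.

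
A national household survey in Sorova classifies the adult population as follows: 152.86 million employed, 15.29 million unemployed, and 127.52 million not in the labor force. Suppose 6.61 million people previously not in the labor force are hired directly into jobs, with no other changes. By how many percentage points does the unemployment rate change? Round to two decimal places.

The unemployment rate changes by −0.34 percentage points.

Initially, labor force = 152.86 + 15.29 = 168.15 million, so u = 15.29/168.15 = 9.09%.
After the change, employed and labor force both rise by 6.61; unemployed unchanged → E = 159.47, U = 15.29, labor force = 174.76 million.
New unemployment rate = 15.29 / 174.76 = 8.75%.
Change = 8.75% − 9.09% = −0.34 percentage points.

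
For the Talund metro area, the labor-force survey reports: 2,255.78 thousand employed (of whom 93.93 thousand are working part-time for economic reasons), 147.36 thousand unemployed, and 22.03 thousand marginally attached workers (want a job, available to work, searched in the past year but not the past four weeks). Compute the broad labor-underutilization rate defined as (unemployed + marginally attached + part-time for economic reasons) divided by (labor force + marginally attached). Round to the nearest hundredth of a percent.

Labor force = 2,255.78 + 147.36 = 2,403.14 thousand.
Numerator = 147.36 + 22.03 + 93.93 = 263.32 thousand.
Denominator = 2,403.14 + 22.03 = 2,425.17 thousand.
Broad rate = 263.32 / 2,425.17 = 10.86%.

Broad underutilization rate ≈ 10.86%.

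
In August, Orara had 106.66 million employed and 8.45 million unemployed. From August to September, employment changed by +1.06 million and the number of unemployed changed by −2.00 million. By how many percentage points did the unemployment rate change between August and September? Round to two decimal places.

August: labor force = 106.66 + 8.45 = 115.11; u = 8.45/115.11 = 7.34%.
September: labor force = 107.72 + 6.45 = 114.17; u = 6.45/114.17 = 5.65%.
Change = 5.65% − 7.34% = −1.69 pp.

The unemployment rate changed by −1.69 percentage points.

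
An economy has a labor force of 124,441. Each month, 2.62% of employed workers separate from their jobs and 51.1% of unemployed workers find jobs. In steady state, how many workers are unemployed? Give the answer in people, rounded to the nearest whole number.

About 6,069 are unemployed in steady state.

Steady-state unemployment rate u* = s/(s+f) = 2.62/(2.62+51.1) = 0.048771.
Unemployed = u* × labor force = 0.048771 × 124,441 ≈ 6,069.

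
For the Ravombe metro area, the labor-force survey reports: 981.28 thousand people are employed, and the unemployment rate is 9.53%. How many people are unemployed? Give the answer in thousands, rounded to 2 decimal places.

Let U be the number unemployed. The labor force is E + U, and U/(E+U) = 0.0953.
So U = 0.0953 × 981.28 / (1 − 0.0953) = 93.5160 / 0.9047 ≈ 103.37 thousand.

About 103.37 thousand are unemployed.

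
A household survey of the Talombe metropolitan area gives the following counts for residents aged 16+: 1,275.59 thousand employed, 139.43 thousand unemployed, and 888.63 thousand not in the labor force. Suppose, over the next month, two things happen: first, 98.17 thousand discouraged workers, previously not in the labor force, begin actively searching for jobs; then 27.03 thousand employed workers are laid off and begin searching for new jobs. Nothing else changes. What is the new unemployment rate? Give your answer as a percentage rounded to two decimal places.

Initially, labor force = 1,275.59 + 139.43 = 1,415.02 thousand, so u = 139.43/1,415.02 = 9.85%.
After the first change, unemployed and labor force both rise by 98.17 → E = 1,275.59, U = 237.60, labor force = 1,513.19 thousand.
After the second change, employed falls and unemployed rises by 27.03; labor force unchanged → E = 1,248.56, U = 264.63, labor force = 1,513.19 thousand.
New unemployment rate = 264.63 / 1,513.19 = 17.49%.

New unemployment rate ≈ 17.49%.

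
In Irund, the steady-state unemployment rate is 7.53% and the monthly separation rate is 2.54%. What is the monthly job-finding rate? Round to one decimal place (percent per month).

Job-finding rate ≈ 31.2% per month.

From u* = s/(s+f): f = s·(1−u)/u.
f = 2.54 × (1 − 0.0753) / 0.0753 = 2.3487 / 0.0753 ≈ 31.2% per month.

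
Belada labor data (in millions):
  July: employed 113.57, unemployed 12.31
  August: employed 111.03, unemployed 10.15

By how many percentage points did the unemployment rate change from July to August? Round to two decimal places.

The unemployment rate changed by −1.40 percentage points.

July: labor force = 113.57 + 12.31 = 125.88; u = 12.31/125.88 = 9.78%.
August: labor force = 111.03 + 10.15 = 121.18; u = 10.15/121.18 = 8.38%.
Change = 8.38% − 9.78% = −1.40 pp.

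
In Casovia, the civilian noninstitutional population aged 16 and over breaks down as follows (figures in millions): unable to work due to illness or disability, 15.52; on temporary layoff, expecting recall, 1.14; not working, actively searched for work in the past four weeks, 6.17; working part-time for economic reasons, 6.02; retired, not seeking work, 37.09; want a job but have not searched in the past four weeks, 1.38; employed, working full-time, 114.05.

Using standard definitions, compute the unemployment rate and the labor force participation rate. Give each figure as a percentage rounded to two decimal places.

Employed = 6.02 + 114.05 = 120.07 million (anyone who worked, including part-time for economic reasons, counts as employed).
Unemployed = 1.14 + 6.17 = 7.31 million (jobless and actively searching, or on temporary layoff).
Labor force = 120.07 + 7.31 = 127.38 million.
Not in labor force = 15.52 + 37.09 + 1.38 = 53.99 million (those not working and not actively searching are outside the labor force — including those who want a job but have given up searching).
Civilian working-age population = 127.38 + 53.99 = 181.37 million.
Unemployment rate = 7.31 / 127.38 = 5.74%.
Labor force participation rate = 127.38 / 181.37 = 70.23%.

Unemployment rate ≈ 5.74%; labor force participation rate ≈ 70.23%.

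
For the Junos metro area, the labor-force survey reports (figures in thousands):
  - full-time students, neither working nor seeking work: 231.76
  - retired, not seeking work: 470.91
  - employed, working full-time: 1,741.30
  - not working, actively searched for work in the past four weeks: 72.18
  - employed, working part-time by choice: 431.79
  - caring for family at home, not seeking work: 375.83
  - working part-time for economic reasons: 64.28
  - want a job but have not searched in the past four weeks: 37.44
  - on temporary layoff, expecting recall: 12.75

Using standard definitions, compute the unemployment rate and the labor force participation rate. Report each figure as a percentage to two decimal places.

Unemployment rate ≈ 3.66%; labor force participation rate ≈ 67.54%.

Employed = 1,741.30 + 431.79 + 64.28 = 2,237.37 thousand (anyone who worked, including part-time for economic reasons, counts as employed).
Unemployed = 72.18 + 12.75 = 84.93 thousand (jobless and actively searching, or on temporary layoff).
Labor force = 2,237.37 + 84.93 = 2,322.30 thousand.
Not in labor force = 231.76 + 470.91 + 375.83 + 37.44 = 1,115.94 thousand (those not working and not actively searching are outside the labor force — including those who want a job but have given up searching).
Civilian working-age population = 2,322.30 + 1,115.94 = 3,438.24 thousand.
Unemployment rate = 84.93 / 2,322.30 = 3.66%.
Labor force participation rate = 2,322.30 / 3,438.24 = 67.54%.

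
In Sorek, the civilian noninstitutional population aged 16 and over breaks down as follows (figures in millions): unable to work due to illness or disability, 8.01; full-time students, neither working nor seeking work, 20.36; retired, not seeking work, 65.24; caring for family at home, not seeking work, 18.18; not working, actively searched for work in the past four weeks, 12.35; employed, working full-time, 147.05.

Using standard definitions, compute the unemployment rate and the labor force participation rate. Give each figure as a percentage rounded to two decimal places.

Employed = 147.05 million.
Unemployed = 12.35 million.
Labor force = 147.05 + 12.35 = 159.40 million.
Not in labor force = 8.01 + 20.36 + 65.24 + 18.18 = 111.79 million (those not working and not actively searching are outside the labor force).
Civilian working-age population = 159.40 + 111.79 = 271.19 million.
Unemployment rate = 12.35 / 159.40 = 7.75%.
Labor force participation rate = 159.40 / 271.19 = 58.78%.

Unemployment rate ≈ 7.75%; labor force participation rate ≈ 58.78%.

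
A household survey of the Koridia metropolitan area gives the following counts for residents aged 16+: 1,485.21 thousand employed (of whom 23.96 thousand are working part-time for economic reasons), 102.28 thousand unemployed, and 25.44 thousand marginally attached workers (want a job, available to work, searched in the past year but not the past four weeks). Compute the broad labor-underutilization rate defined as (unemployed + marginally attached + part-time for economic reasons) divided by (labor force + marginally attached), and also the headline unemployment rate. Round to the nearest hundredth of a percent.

Broad underutilization rate ≈ 9.40%; headline unemployment rate ≈ 6.44%.

Labor force = 1,485.21 + 102.28 = 1,587.49 thousand.
Numerator = 102.28 + 25.44 + 23.96 = 151.68 thousand.
Denominator = 1,587.49 + 25.44 = 1,612.93 thousand.
Broad rate = 151.68 / 1,612.93 = 9.40%.
Headline unemployment rate = 102.28 / 1,587.49 = 6.44%.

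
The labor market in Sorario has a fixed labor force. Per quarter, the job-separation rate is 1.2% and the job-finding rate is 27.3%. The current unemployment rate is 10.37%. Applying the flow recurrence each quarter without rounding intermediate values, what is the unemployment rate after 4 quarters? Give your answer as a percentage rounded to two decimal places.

With a fixed labor force, u_{t+1} = u_t + s·(1−u_t) − f·u_t = u_t·(1−s−f) + s.
Here 1−s−f = 0.715 and s = 0.012.
u_1 = 0.103700 × 0.715 + 0.012 = 0.086145.
u_2 = 0.086145 × 0.715 + 0.012 = 0.073594.
u_3 = 0.073594 × 0.715 + 0.012 = 0.064620.
u_4 = 0.064620 × 0.715 + 0.012 = 0.058203.

Unemployment rate after four quarters ≈ 5.82%.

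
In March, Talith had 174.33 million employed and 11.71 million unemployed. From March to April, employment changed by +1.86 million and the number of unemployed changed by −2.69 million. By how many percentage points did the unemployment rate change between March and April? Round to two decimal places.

The unemployment rate changed by −1.42 percentage points.

March: labor force = 174.33 + 11.71 = 186.04; u = 11.71/186.04 = 6.29%.
April: labor force = 176.19 + 9.02 = 185.21; u = 9.02/185.21 = 4.87%.
Change = 4.87% − 6.29% = −1.42 pp.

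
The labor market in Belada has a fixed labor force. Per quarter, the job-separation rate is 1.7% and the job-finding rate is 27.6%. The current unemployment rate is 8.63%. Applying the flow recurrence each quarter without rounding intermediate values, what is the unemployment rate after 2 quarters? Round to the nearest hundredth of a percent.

With a fixed labor force, u_{t+1} = u_t + s·(1−u_t) − f·u_t = u_t·(1−s−f) + s.
Here 1−s−f = 0.707 and s = 0.017.
u_1 = 0.086300 × 0.707 + 0.017 = 0.078014.
u_2 = 0.078014 × 0.707 + 0.017 = 0.072156.

Unemployment rate after two quarters ≈ 7.22%.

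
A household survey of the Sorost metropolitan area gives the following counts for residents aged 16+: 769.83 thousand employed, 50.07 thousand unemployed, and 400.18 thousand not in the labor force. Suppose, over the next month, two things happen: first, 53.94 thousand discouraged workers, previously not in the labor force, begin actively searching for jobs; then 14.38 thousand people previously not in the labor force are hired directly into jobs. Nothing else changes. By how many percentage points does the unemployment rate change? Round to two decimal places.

Initially, labor force = 769.83 + 50.07 = 819.90 thousand, so u = 50.07/819.90 = 6.11%.
After the first change, unemployed and labor force both rise by 53.94 → E = 769.83, U = 104.01, labor force = 873.84 thousand.
After the second change, employed and labor force both rise by 14.38; unemployed unchanged → E = 784.21, U = 104.01, labor force = 888.22 thousand.
New unemployment rate = 104.01 / 888.22 = 11.71%.
Change = 11.71% − 6.11% = +5.60 percentage points.

The unemployment rate changes by +5.60 percentage points.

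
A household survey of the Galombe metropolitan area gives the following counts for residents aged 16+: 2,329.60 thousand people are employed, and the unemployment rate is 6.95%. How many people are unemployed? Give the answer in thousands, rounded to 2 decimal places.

Let U be the number unemployed. The labor force is E + U, and U/(E+U) = 0.0695.
So U = 0.0695 × 2,329.60 / (1 − 0.0695) = 161.9072 / 0.9305 ≈ 174.00 thousand.

About 174.00 thousand are unemployed.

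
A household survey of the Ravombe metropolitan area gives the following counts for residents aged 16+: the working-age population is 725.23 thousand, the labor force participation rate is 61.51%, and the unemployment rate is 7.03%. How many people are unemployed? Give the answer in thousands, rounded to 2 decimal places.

Labor force = 0.6151 × 725.23 = 446.09 thousand.
Unemployed = 0.0703 × 446.09 ≈ 31.36 thousand.

About 31.36 thousand are unemployed.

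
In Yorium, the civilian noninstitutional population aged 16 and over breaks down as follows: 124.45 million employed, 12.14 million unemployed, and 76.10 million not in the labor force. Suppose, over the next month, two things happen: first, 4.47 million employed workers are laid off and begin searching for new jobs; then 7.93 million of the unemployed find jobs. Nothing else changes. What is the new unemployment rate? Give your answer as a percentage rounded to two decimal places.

Initially, labor force = 124.45 + 12.14 = 136.59 million, so u = 12.14/136.59 = 8.89%.
After the first change, employed falls and unemployed rises by 4.47; labor force unchanged → E = 119.98, U = 16.61, labor force = 136.59 million.
After the second change, unemployed falls and employed rises by 7.93; labor force unchanged → E = 127.91, U = 8.68, labor force = 136.59 million.
New unemployment rate = 8.68 / 136.59 = 6.35%.

New unemployment rate ≈ 6.35%.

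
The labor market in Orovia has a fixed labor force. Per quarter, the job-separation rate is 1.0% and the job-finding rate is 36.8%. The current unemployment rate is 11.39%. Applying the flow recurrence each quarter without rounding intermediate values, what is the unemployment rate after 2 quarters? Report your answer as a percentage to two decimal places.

Unemployment rate after two quarters ≈ 6.03%.

With a fixed labor force, u_{t+1} = u_t + s·(1−u_t) − f·u_t = u_t·(1−s−f) + s.
Here 1−s−f = 0.622 and s = 0.010.
u_1 = 0.113900 × 0.622 + 0.010 = 0.080846.
u_2 = 0.080846 × 0.622 + 0.010 = 0.060286.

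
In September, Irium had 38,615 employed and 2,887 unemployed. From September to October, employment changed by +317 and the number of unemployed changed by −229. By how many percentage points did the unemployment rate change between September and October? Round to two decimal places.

September: labor force = 38,615 + 2,887 = 41,502; u = 2,887/41,502 = 6.96%.
October: labor force = 38,932 + 2,658 = 41,590; u = 2,658/41,590 = 6.39%.
Change = 6.39% − 6.96% = −0.57 pp.

The unemployment rate changed by −0.57 percentage points.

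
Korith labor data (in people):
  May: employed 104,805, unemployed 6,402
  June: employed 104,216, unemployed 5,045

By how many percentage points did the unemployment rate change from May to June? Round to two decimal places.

May: labor force = 104,805 + 6,402 = 111,207; u = 6,402/111,207 = 5.76%.
June: labor force = 104,216 + 5,045 = 109,261; u = 5,045/109,261 = 4.62%.
Change = 4.62% − 5.76% = −1.14 pp.

The unemployment rate changed by −1.14 percentage points.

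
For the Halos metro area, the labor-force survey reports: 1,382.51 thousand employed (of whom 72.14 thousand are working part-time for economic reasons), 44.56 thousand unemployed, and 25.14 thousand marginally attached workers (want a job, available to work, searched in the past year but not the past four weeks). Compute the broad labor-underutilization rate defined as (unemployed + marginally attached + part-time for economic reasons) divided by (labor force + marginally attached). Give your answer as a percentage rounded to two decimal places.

Labor force = 1,382.51 + 44.56 = 1,427.07 thousand.
Numerator = 44.56 + 25.14 + 72.14 = 141.84 thousand.
Denominator = 1,427.07 + 25.14 = 1,452.21 thousand.
Broad rate = 141.84 / 1,452.21 = 9.77%.

Broad underutilization rate ≈ 9.77%.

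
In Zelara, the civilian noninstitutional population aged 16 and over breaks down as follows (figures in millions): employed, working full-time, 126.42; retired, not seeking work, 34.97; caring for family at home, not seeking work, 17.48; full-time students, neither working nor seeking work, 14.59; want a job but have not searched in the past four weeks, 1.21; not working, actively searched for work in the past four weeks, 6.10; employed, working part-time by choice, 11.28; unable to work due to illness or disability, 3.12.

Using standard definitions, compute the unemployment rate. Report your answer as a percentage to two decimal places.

Employed = 126.42 + 11.28 = 137.70 million.
Unemployed = 6.10 million.
Labor force = 137.70 + 6.10 = 143.80 million.
Unemployment rate = 6.10 / 143.80 = 4.24%.

Unemployment rate ≈ 4.24%.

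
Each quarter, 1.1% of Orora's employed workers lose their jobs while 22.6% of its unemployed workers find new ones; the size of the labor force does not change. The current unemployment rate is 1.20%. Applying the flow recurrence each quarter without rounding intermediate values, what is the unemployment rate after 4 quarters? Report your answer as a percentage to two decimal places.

With a fixed labor force, u_{t+1} = u_t + s·(1−u_t) − f·u_t = u_t·(1−s−f) + s.
Here 1−s−f = 0.763 and s = 0.011.
u_1 = 0.012000 × 0.763 + 0.011 = 0.020156.
u_2 = 0.020156 × 0.763 + 0.011 = 0.026379.
u_3 = 0.026379 × 0.763 + 0.011 = 0.031127.
u_4 = 0.031127 × 0.763 + 0.011 = 0.034750.

Unemployment rate after four quarters ≈ 3.48%.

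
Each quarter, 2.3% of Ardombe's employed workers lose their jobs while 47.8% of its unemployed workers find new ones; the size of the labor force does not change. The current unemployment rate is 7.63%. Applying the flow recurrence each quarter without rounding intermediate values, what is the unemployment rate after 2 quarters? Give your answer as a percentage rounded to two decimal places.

Unemployment rate after two quarters ≈ 5.35%.

With a fixed labor force, u_{t+1} = u_t + s·(1−u_t) − f·u_t = u_t·(1−s−f) + s.
Here 1−s−f = 0.499 and s = 0.023.
u_1 = 0.076300 × 0.499 + 0.023 = 0.061074.
u_2 = 0.061074 × 0.499 + 0.023 = 0.053476.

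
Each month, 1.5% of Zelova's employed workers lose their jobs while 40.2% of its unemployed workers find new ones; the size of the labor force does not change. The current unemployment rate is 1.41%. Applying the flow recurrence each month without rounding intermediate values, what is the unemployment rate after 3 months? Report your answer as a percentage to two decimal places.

With a fixed labor force, u_{t+1} = u_t + s·(1−u_t) − f·u_t = u_t·(1−s−f) + s.
Here 1−s−f = 0.583 and s = 0.015.
u_1 = 0.014100 × 0.583 + 0.015 = 0.023220.
u_2 = 0.023220 × 0.583 + 0.015 = 0.028537.
u_3 = 0.028537 × 0.583 + 0.015 = 0.031637.

Unemployment rate after three months ≈ 3.16%.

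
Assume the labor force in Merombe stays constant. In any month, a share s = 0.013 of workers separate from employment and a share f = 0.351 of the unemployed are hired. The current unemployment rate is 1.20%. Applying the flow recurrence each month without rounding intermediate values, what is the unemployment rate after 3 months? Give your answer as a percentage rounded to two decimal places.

With a fixed labor force, u_{t+1} = u_t + s·(1−u_t) − f·u_t = u_t·(1−s−f) + s.
Here 1−s−f = 0.636 and s = 0.013.
u_1 = 0.012000 × 0.636 + 0.013 = 0.020632.
u_2 = 0.020632 × 0.636 + 0.013 = 0.026122.
u_3 = 0.026122 × 0.636 + 0.013 = 0.029614.

Unemployment rate after three months ≈ 2.96%.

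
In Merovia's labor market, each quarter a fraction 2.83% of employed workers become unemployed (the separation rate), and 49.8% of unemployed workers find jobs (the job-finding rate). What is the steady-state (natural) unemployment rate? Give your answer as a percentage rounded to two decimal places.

Steady-state unemployment rate ≈ 5.38%.

At steady state the flows balance: s·E = f·U, so U/(E+U) = s/(s+f).
u* = 2.83 / (2.83 + 49.8) = 2.83 / 52.63 = 5.38%.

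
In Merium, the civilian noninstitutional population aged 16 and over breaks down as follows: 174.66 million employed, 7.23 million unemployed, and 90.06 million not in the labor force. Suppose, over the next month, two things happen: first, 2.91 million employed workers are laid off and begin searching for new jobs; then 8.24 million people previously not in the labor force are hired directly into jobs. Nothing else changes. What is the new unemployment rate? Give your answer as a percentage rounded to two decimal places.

New unemployment rate ≈ 5.33%.

Initially, labor force = 174.66 + 7.23 = 181.89 million, so u = 7.23/181.89 = 3.97%.
After the first change, employed falls and unemployed rises by 2.91; labor force unchanged → E = 171.75, U = 10.14, labor force = 181.89 million.
After the second change, employed and labor force both rise by 8.24; unemployed unchanged → E = 179.99, U = 10.14, labor force = 190.13 million.
New unemployment rate = 10.14 / 190.13 = 5.33%.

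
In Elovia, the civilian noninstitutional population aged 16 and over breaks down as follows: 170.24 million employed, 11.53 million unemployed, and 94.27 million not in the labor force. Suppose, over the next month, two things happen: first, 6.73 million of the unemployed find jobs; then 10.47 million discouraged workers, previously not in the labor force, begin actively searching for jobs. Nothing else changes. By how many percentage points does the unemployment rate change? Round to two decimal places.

The unemployment rate changes by +1.60 percentage points.

Initially, labor force = 170.24 + 11.53 = 181.77 million, so u = 11.53/181.77 = 6.34%.
After the first change, unemployed falls and employed rises by 6.73; labor force unchanged → E = 176.97, U = 4.80, labor force = 181.77 million.
After the second change, unemployed and labor force both rise by 10.47 → E = 176.97, U = 15.27, labor force = 192.24 million.
New unemployment rate = 15.27 / 192.24 = 7.94%.
Change = 7.94% − 6.34% = +1.60 percentage points.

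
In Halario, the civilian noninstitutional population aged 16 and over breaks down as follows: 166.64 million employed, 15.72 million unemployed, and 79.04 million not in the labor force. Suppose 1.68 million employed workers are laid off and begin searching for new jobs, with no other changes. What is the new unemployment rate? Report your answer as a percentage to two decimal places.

Initially, labor force = 166.64 + 15.72 = 182.36 million, so u = 15.72/182.36 = 8.62%.
After the change, employed falls and unemployed rises by 1.68; labor force unchanged → E = 164.96, U = 17.40, labor force = 182.36 million.
New unemployment rate = 17.40 / 182.36 = 9.54%.

New unemployment rate ≈ 9.54%.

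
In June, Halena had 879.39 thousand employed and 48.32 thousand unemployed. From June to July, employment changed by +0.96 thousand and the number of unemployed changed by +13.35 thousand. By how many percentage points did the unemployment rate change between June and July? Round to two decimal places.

The unemployment rate changed by +1.34 percentage points.

June: labor force = 879.39 + 48.32 = 927.71; u = 48.32/927.71 = 5.21%.
July: labor force = 880.35 + 61.67 = 942.02; u = 61.67/942.02 = 6.55%.
Change = 6.55% − 5.21% = +1.34 pp.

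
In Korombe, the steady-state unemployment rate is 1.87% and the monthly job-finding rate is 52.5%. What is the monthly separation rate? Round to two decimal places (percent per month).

Separation rate ≈ 1.00% per month.

From u* = s/(s+f): s = u·f/(1−u).
s = 0.0187 × 52.5 / (1 − 0.0187) = 0.9818 / 0.9813 ≈ 1.00% per month.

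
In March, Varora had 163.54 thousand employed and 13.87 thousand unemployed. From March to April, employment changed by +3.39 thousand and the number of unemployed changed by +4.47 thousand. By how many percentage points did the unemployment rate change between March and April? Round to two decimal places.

The unemployment rate changed by +2.08 percentage points.

March: labor force = 163.54 + 13.87 = 177.41; u = 13.87/177.41 = 7.82%.
April: labor force = 166.93 + 18.34 = 185.27; u = 18.34/185.27 = 9.90%.
Change = 9.90% − 7.82% = +2.08 pp.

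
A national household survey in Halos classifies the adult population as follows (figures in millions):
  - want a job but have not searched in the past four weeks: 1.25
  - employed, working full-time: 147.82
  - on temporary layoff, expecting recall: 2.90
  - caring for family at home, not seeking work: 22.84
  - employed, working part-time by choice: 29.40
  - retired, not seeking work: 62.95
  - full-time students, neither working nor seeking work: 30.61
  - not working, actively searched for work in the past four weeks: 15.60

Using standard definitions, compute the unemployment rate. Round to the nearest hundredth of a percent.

Unemployment rate ≈ 9.45%.

Employed = 147.82 + 29.40 = 177.22 million.
Unemployed = 2.90 + 15.60 = 18.50 million (jobless and actively searching, or on temporary layoff).
Labor force = 177.22 + 18.50 = 195.72 million.
Unemployment rate = 18.50 / 195.72 = 9.45%.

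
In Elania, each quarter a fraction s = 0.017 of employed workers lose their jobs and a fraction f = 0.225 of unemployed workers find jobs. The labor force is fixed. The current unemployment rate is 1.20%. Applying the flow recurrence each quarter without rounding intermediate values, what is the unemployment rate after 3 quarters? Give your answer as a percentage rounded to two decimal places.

With a fixed labor force, u_{t+1} = u_t + s·(1−u_t) − f·u_t = u_t·(1−s−f) + s.
Here 1−s−f = 0.758 and s = 0.017.
u_1 = 0.012000 × 0.758 + 0.017 = 0.026096.
u_2 = 0.026096 × 0.758 + 0.017 = 0.036781.
u_3 = 0.036781 × 0.758 + 0.017 = 0.044880.

Unemployment rate after three quarters ≈ 4.49%.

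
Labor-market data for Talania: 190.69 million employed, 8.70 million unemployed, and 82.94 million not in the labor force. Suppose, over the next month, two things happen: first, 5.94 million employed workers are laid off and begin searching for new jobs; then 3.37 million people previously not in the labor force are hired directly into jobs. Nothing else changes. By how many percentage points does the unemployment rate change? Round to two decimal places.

The unemployment rate changes by +2.86 percentage points.

Initially, labor force = 190.69 + 8.70 = 199.39 million, so u = 8.70/199.39 = 4.36%.
After the first change, employed falls and unemployed rises by 5.94; labor force unchanged → E = 184.75, U = 14.64, labor force = 199.39 million.
After the second change, employed and labor force both rise by 3.37; unemployed unchanged → E = 188.12, U = 14.64, labor force = 202.76 million.
New unemployment rate = 14.64 / 202.76 = 7.22%.
Change = 7.22% − 4.36% = +2.86 percentage points.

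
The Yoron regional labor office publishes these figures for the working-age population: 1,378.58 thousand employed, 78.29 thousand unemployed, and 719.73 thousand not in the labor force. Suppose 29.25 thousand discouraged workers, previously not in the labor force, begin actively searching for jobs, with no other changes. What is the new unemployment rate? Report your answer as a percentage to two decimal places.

New unemployment rate ≈ 7.24%.

Initially, labor force = 1,378.58 + 78.29 = 1,456.87 thousand, so u = 78.29/1,456.87 = 5.37%.
After the change, unemployed and labor force both rise by 29.25 → E = 1,378.58, U = 107.54, labor force = 1,486.12 thousand.
New unemployment rate = 107.54 / 1,486.12 = 7.24%.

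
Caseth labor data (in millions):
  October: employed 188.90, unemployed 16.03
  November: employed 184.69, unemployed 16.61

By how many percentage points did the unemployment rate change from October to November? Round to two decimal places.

October: labor force = 188.90 + 16.03 = 204.93; u = 16.03/204.93 = 7.82%.
November: labor force = 184.69 + 16.61 = 201.30; u = 16.61/201.30 = 8.25%.
Change = 8.25% − 7.82% = +0.43 pp.

The unemployment rate changed by +0.43 percentage points.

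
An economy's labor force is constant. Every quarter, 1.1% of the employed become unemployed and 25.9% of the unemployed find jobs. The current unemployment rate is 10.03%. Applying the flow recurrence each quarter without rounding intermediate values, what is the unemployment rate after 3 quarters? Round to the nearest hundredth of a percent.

With a fixed labor force, u_{t+1} = u_t + s·(1−u_t) − f·u_t = u_t·(1−s−f) + s.
Here 1−s−f = 0.730 and s = 0.011.
u_1 = 0.100300 × 0.730 + 0.011 = 0.084219.
u_2 = 0.084219 × 0.730 + 0.011 = 0.072480.
u_3 = 0.072480 × 0.730 + 0.011 = 0.063910.

Unemployment rate after three quarters ≈ 6.39%.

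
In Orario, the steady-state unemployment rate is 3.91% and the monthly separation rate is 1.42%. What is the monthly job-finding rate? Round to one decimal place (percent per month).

From u* = s/(s+f): f = s·(1−u)/u.
f = 1.42 × (1 − 0.0391) / 0.0391 = 1.3645 / 0.0391 ≈ 34.9% per month.

Job-finding rate ≈ 34.9% per month.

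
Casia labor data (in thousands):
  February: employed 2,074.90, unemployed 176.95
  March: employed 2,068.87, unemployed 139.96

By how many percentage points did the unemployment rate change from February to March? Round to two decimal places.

February: labor force = 2,074.90 + 176.95 = 2,251.85; u = 176.95/2,251.85 = 7.86%.
March: labor force = 2,068.87 + 139.96 = 2,208.83; u = 139.96/2,208.83 = 6.34%.
Change = 6.34% − 7.86% = −1.52 pp.

The unemployment rate changed by −1.52 percentage points.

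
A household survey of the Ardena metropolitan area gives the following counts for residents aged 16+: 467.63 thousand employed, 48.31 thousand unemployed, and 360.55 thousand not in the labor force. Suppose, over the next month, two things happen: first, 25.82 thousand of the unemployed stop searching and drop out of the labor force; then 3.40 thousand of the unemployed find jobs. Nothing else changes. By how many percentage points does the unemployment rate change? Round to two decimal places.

The unemployment rate changes by −5.47 percentage points.

Initially, labor force = 467.63 + 48.31 = 515.94 thousand, so u = 48.31/515.94 = 9.36%.
After the first change, unemployed and labor force both fall by 25.82 → E = 467.63, U = 22.49, labor force = 490.12 thousand.
After the second change, unemployed falls and employed rises by 3.40; labor force unchanged → E = 471.03, U = 19.09, labor force = 490.12 thousand.
New unemployment rate = 19.09 / 490.12 = 3.89%.
Change = 3.89% − 9.36% = −5.47 percentage points.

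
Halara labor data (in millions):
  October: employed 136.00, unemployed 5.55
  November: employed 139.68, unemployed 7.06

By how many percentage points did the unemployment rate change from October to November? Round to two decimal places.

The unemployment rate changed by +0.89 percentage points.

October: labor force = 136.00 + 5.55 = 141.55; u = 5.55/141.55 = 3.92%.
November: labor force = 139.68 + 7.06 = 146.74; u = 7.06/146.74 = 4.81%.
Change = 4.81% − 3.92% = +0.89 pp.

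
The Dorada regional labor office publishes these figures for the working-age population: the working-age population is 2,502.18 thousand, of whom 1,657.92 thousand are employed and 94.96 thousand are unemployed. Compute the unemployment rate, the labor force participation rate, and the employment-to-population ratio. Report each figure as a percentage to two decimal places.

Unemployment rate ≈ 5.42%; labor force participation rate ≈ 70.05%; employment-population ratio ≈ 66.26%.

Labor force = employed + unemployed = 1,657.92 + 94.96 = 1,752.88 thousand.
Unemployment rate = 94.96 / 1,752.88 = 5.42%.
Labor force participation rate = 1,752.88 / 2,502.18 = 70.05%.
Employment-population ratio = 1,657.92 / 2,502.18 = 66.26%.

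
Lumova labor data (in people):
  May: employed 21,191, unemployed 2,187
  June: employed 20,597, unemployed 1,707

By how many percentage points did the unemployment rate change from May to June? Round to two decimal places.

May: labor force = 21,191 + 2,187 = 23,378; u = 2,187/23,378 = 9.35%.
June: labor force = 20,597 + 1,707 = 22,304; u = 1,707/22,304 = 7.65%.
Change = 7.65% − 9.35% = −1.70 pp.

The unemployment rate changed by −1.70 percentage points.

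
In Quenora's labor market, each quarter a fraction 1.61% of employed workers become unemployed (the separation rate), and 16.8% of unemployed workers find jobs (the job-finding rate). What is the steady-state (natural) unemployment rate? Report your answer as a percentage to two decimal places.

At steady state the flows balance: s·E = f·U, so U/(E+U) = s/(s+f).
u* = 1.61 / (1.61 + 16.8) = 1.61 / 18.41 = 8.75%.

Steady-state unemployment rate ≈ 8.75%.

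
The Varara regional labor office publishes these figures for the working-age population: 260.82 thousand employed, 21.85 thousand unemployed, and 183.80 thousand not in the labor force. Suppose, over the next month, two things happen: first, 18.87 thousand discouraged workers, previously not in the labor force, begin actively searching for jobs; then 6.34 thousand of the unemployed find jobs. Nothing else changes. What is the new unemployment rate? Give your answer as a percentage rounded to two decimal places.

New unemployment rate ≈ 11.40%.

Initially, labor force = 260.82 + 21.85 = 282.67 thousand, so u = 21.85/282.67 = 7.73%.
After the first change, unemployed and labor force both rise by 18.87 → E = 260.82, U = 40.72, labor force = 301.54 thousand.
After the second change, unemployed falls and employed rises by 6.34; labor force unchanged → E = 267.16, U = 34.38, labor force = 301.54 thousand.
New unemployment rate = 34.38 / 301.54 = 11.40%.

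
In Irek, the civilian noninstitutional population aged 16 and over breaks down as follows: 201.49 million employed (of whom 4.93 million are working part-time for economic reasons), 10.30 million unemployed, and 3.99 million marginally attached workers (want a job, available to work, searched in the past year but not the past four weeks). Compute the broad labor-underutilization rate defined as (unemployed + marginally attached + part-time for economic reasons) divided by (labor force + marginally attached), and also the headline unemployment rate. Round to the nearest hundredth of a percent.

Labor force = 201.49 + 10.30 = 211.79 million.
Numerator = 10.30 + 3.99 + 4.93 = 19.22 million.
Denominator = 211.79 + 3.99 = 215.78 million.
Broad rate = 19.22 / 215.78 = 8.91%.
Headline unemployment rate = 10.30 / 211.79 = 4.86%.

Broad underutilization rate ≈ 8.91%; headline unemployment rate ≈ 4.86%.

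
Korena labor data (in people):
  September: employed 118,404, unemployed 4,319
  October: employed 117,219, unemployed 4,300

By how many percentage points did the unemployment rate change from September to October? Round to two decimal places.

September: labor force = 118,404 + 4,319 = 122,723; u = 4,319/122,723 = 3.52%.
October: labor force = 117,219 + 4,300 = 121,519; u = 4,300/121,519 = 3.54%.
Change = 3.54% − 3.52% = +0.02 pp.

The unemployment rate changed by +0.02 percentage points.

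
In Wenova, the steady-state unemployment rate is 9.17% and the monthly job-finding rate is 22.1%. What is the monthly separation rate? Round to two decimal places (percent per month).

From u* = s/(s+f): s = u·f/(1−u).
s = 0.0917 × 22.1 / (1 − 0.0917) = 2.0266 / 0.9083 ≈ 2.23% per month.

Separation rate ≈ 2.23% per month.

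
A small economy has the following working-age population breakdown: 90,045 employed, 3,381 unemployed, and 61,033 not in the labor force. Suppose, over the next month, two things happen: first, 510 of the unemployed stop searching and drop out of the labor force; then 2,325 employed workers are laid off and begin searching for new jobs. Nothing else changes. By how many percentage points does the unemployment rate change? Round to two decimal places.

The unemployment rate changes by +1.97 percentage points.

Initially, labor force = 90,045 + 3,381 = 93,426, so u = 3,381/93,426 = 3.62%.
After the first change, unemployed and labor force both fall by 510 → E = 90,045, U = 2,871, labor force = 92,916.
After the second change, employed falls and unemployed rises by 2,325; labor force unchanged → E = 87,720, U = 5,196, labor force = 92,916.
New unemployment rate = 5,196 / 92,916 = 5.59%.
Change = 5.59% − 3.62% = +1.97 percentage points.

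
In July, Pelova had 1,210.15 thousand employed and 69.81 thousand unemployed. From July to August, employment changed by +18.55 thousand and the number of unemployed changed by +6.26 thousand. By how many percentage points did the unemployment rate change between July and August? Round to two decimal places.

July: labor force = 1,210.15 + 69.81 = 1,279.96; u = 69.81/1,279.96 = 5.45%.
August: labor force = 1,228.70 + 76.07 = 1,304.77; u = 76.07/1,304.77 = 5.83%.
Change = 5.83% − 5.45% = +0.38 pp.

The unemployment rate changed by +0.38 percentage points.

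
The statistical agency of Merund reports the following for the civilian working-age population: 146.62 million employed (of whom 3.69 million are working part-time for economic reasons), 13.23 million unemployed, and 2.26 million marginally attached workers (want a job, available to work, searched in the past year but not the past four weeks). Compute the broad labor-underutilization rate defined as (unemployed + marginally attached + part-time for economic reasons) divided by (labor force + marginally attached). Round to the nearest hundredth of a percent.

Labor force = 146.62 + 13.23 = 159.85 million.
Numerator = 13.23 + 2.26 + 3.69 = 19.18 million.
Denominator = 159.85 + 2.26 = 162.11 million.
Broad rate = 19.18 / 162.11 = 11.83%.

Broad underutilization rate ≈ 11.83%.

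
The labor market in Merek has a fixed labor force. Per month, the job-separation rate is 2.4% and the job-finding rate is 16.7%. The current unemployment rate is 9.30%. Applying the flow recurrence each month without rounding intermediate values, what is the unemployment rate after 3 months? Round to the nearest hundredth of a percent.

With a fixed labor force, u_{t+1} = u_t + s·(1−u_t) − f·u_t = u_t·(1−s−f) + s.
Here 1−s−f = 0.809 and s = 0.024.
u_1 = 0.093000 × 0.809 + 0.024 = 0.099237.
u_2 = 0.099237 × 0.809 + 0.024 = 0.104283.
u_3 = 0.104283 × 0.809 + 0.024 = 0.108365.

Unemployment rate after three months ≈ 10.84%.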